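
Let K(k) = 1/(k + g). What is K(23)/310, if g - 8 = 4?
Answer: 1/10850 ≈ 9.2166e-5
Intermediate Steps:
g = 12 (g = 8 + 4 = 12)
K(k) = 1/(12 + k) (K(k) = 1/(k + 12) = 1/(12 + k))
K(23)/310 = 1/((12 + 23)*310) = (1/310)/35 = (1/35)*(1/310) = 1/10850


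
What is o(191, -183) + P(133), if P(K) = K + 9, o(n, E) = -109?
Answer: 33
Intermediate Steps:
P(K) = 9 + K
o(191, -183) + P(133) = -109 + (9 + 133) = -109 + 142 = 33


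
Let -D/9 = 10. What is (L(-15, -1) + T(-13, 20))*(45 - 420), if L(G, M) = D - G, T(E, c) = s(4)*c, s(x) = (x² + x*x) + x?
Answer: -241875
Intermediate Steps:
s(x) = x + 2*x² (s(x) = (x² + x²) + x = 2*x² + x = x + 2*x²)
D = -90 (D = -9*10 = -90)
T(E, c) = 36*c (T(E, c) = (4*(1 + 2*4))*c = (4*(1 + 8))*c = (4*9)*c = 36*c)
L(G, M) = -90 - G
(L(-15, -1) + T(-13, 20))*(45 - 420) = ((-90 - 1*(-15)) + 36*20)*(45 - 420) = ((-90 + 15) + 720)*(-375) = (-75 + 720)*(-375) = 645*(-375) = -241875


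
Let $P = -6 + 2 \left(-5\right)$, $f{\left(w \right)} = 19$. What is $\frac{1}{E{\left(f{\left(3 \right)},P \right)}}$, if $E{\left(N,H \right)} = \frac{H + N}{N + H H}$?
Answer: $\frac{275}{3} \approx 91.667$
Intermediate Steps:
$P = -16$ ($P = -6 - 10 = -16$)
$E{\left(N,H \right)} = \frac{H + N}{N + H^{2}}$
$\frac{1}{E{\left(f{\left(3 \right)},P \right)}} = \frac{1}{\frac{1}{19 + \left(-16\right)^{2}} \left(-16 + 19\right)} = \frac{1}{\frac{1}{19 + 256} \cdot 3} = \frac{1}{\frac{1}{275} \cdot 3} = \frac{1}{\frac{3}{275}} = \frac{275}{3}$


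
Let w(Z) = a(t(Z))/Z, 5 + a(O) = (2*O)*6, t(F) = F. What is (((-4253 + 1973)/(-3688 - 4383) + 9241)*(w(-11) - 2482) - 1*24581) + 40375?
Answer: -184067009491/8071 ≈ -2.2806e+7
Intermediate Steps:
a(O) = -5 + 12*O (a(O) = -5 + (2*O)*6 = -5 + 12*O)
w(Z) = (-5 + 12*Z)/Z
(((-4253 + 1973)/(-3688 - 4383) + 9241)*(w(-11) - 2482) - 1*24581) + 40375 = (((-4253 + 1973)/(-3688 - 4383) + 9241)*((12 - 5/(-11)) - 2482) - 1*24581) + 40375 = ((-2280/(-8071) + 9241)*((12 - 5*(-1/11)) - 2482) - 24581) + 40375 = ((-2280*(-1/8071) + 9241)*((12 + 5/11) - 2482) - 24581) + 40375 = ((2280/8071 + 9241)*(137/11 - 2482) - 24581) + 40375 = ((74586391/8071)*(-27165/11) - 24581) + 40375 = (-184194482865/8071 - 24581) + 40375 = -184392876116/8071 + 40375 = -184067009491/8071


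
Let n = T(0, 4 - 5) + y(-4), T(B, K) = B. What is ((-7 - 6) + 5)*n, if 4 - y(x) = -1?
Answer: -40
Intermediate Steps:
y(x) = 5 (y(x) = 4 - 1*(-1) = 4 + 1 = 5)
n = 5 (n = 0 + 5 = 5)
((-7 - 6) + 5)*n = ((-7 - 6) + 5)*5 = (-13 + 5)*5 = -8*5 = -40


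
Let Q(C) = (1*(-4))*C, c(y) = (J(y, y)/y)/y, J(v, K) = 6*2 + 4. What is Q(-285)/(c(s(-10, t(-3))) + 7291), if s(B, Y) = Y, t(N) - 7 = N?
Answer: 285/1823 ≈ 0.15634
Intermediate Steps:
J(v, K) = 16 (J(v, K) = 12 + 4 = 16)
t(N) = 7 + N
c(y) = 16/y² (c(y) = (16/y)/y = 16/y²)
Q(C) = -4*C
Q(-285)/(c(s(-10, t(-3))) + 7291) = (-4*(-285))/(16/(7 - 3)² + 7291) = 1140/(16/4² + 7291) = 1140/(16*(1/16) + 7291) = 1140/(1 + 7291) = 1140/7292 = 1140*(1/7292) = 285/1823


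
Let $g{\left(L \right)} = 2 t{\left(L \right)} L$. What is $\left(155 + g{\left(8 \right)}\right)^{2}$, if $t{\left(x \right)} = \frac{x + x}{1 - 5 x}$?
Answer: $\frac{33512521}{1521} \approx 22033.0$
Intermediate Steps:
$t{\left(x \right)} = \frac{2 x}{1 - 5 x}$
$g{\left(L \right)} = - \frac{4 L^{2}}{-1 + 5 L}$ ($g{\left(L \right)} = 2 \left(- \frac{2 L}{-1 + 5 L}\right) L = - \frac{4 L}{-1 + 5 L} L = - \frac{4 L^{2}}{-1 + 5 L}$)
$\left(155 + g{\left(8 \right)}\right)^{2} = \left(155 - \frac{4 \cdot 8^{2}}{-1 + 5 \cdot 8}\right)^{2} = \left(155 - \frac{256}{-1 + 40}\right)^{2} = \left(155 - \frac{256}{39}\right)^{2} = \left(\frac{5789}{39}\right)^{2} = \frac{33512521}{1521}$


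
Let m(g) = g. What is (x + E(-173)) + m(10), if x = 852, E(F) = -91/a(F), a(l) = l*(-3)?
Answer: 447287/519 ≈ 861.82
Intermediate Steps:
a(l) = -3*l
E(F) = 91/(3*F) (E(F) = -91*(-1/(3*F)) = -(-91)/(3*F) = 91/(3*F))
(x + E(-173)) + m(10) = (852 + (91/3)/(-173)) + 10 = (852 + (91/3)*(-1/173)) + 10 = (852 - 91/519) + 10 = 442097/519 + 10 = 447287/519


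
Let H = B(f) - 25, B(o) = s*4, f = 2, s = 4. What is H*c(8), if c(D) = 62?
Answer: -558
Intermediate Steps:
B(o) = 16 (B(o) = 4*4 = 16)
H = -9 (H = 16 - 25 = -9)
H*c(8) = -9*62 = -558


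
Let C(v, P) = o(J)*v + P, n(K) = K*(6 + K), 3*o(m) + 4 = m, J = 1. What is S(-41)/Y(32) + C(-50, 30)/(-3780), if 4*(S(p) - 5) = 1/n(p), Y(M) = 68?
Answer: 78841/1505520 ≈ 0.052368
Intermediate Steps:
o(m) = -4/3 + m/3
C(v, P) = P - v (C(v, P) = (-4/3 + (⅓)*1)*v + P = (-4/3 + ⅓)*v + P = -v + P = P - v)
S(p) = 5 + 1/(4*p*(6 + p)) (S(p) = 5 + 1/(4*((p*(6 + p)))) = 5 + (1/(p*(6 + p)))/4 = 5 + 1/(4*p*(6 + p)))
S(-41)/Y(32) + C(-50, 30)/(-3780) = ((¼)*(1 + 20*(-41)*(6 - 41))/(-41*(6 - 41)))/68 + (30 - 1*(-50))/(-3780) = ((¼)*(-1/41)*(1 + 20*(-41)*(-35))/(-35))*(1/68) + (30 + 50)*(-1/3780) = ((¼)*(-1/41)*(-1/35)*(1 + 28700))*(1/68) + 80*(-1/3780) = ((¼)*(-1/41)*(-1/35)*28701)*(1/68) - 4/189 = (28701/5740)*(1/68) - 4/189 = 28701/390320 - 4/189 = 78841/1505520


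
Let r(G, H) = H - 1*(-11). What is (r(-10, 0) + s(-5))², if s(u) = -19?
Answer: 64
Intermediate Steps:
r(G, H) = 11 + H (r(G, H) = H + 11 = 11 + H)
(r(-10, 0) + s(-5))² = ((11 + 0) - 19)² = (11 - 19)² = (-8)² = 64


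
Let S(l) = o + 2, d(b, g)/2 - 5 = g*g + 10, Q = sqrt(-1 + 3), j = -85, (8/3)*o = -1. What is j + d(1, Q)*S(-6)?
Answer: -119/4 ≈ -29.750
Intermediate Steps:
o = -3/8 (o = (3/8)*(-1) = -3/8 ≈ -0.37500)
Q = sqrt(2) ≈ 1.4142
d(b, g) = 30 + 2*g**2 (d(b, g) = 10 + 2*(g*g + 10) = 10 + 2*(g**2 + 10) = 10 + 2*(10 + g**2) = 10 + (20 + 2*g**2) = 30 + 2*g**2)
S(l) = 13/8 (S(l) = -3/8 + 2 = 13/8)
j + d(1, Q)*S(-6) = -85 + (30 + 2*(sqrt(2))**2)*(13/8) = -85 + (30 + 2*2)*(13/8) = -85 + (30 + 4)*(13/8) = -85 + 34*(13/8) = -85 + 221/4 = -119/4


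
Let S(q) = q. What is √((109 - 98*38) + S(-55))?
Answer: I*√3670 ≈ 60.581*I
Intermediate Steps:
√((109 - 98*38) + S(-55)) = √((109 - 98*38) - 55) = √((109 - 3724) - 55) = √(-3615 - 55) = √(-3670) = I*√3670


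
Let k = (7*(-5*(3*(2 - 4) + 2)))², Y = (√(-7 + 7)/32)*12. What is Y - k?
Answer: -19600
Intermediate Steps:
Y = 0 (Y = (√0/32)*12 = ((1/32)*0)*12 = 0*12 = 0)
k = 19600 (k = (7*(-5*(3*(-2) + 2)))² = (7*(-5*(-6 + 2)))² = (7*(-5*(-4)))² = (7*20)² = 140² = 19600)
Y - k = 0 - 1*19600 = 0 - 19600 = -19600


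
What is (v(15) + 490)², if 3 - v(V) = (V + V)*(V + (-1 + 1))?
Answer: 1849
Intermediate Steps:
v(V) = 3 - 2*V² (v(V) = 3 - (V + V)*(V + (-1 + 1)) = 3 - 2*V*(V + 0) = 3 - 2*V*V = 3 - 2*V²)
(v(15) + 490)² = ((3 - 2*15²) + 490)² = ((3 - 2*225) + 490)² = ((3 - 450) + 490)² = (-447 + 490)² = 43² = 1849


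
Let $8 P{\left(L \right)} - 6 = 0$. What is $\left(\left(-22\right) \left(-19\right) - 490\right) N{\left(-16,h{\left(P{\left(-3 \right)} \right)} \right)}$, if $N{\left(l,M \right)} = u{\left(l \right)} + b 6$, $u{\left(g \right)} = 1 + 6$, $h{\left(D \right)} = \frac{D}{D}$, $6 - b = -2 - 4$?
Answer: $-5688$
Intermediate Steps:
$b = 12$ ($b = 6 - \left(-2 - 4\right) = 6 - -6 = 6 + 6 = 12$)
$P{\left(L \right)} = \frac{3}{4}$ ($P{\left(L \right)} = \frac{3}{4} + \frac{1}{8} \cdot 0 = \frac{3}{4} + 0 = \frac{3}{4}$)
$h{\left(D \right)} = 1$
$u{\left(g \right)} = 7$
$N{\left(l,M \right)} = 79$ ($N{\left(l,M \right)} = 7 + 12 \cdot 6 = 7 + 72 = 79$)
$\left(\left(-22\right) \left(-19\right) - 490\right) N{\left(-16,h{\left(P{\left(-3 \right)} \right)} \right)} = \left(\left(-22\right) \left(-19\right) - 490\right) 79 = \left(418 - 490\right) 79 = \left(-72\right) 79 = -5688$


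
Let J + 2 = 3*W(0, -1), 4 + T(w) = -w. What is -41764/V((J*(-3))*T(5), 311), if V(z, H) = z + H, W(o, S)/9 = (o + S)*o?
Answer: -41764/257 ≈ -162.51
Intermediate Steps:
T(w) = -4 - w
W(o, S) = 9*o*(S + o) (W(o, S) = 9*((o + S)*o) = 9*((S + o)*o) = 9*(o*(S + o)) = 9*o*(S + o))
J = -2 (J = -2 + 3*(9*0*(-1 + 0)) = -2 + 3*(9*0*(-1)) = -2 + 3*0 = -2 + 0 = -2)
V(z, H) = H + z
-41764/V((J*(-3))*T(5), 311) = -41764/(311 + (-2*(-3))*(-4 - 1*5)) = -41764/(311 + 6*(-4 - 5)) = -41764/(311 + 6*(-9)) = -41764/(311 - 54) = -41764/257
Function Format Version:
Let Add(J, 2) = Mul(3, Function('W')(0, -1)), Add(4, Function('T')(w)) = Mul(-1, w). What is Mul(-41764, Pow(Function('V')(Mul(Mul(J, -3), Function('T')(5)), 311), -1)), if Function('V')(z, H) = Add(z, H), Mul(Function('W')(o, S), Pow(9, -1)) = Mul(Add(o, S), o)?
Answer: Rational(-41764, 257) ≈ -162.51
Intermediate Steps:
Function('T')(w) = Add(-4, Mul(-1, w))
Function('W')(o, S) = Mul(9, o, Add(S, o)) (Function('W')(o, S) = Mul(9, Mul(Add(o, S), o)) = Mul(9, Mul(Add(S, o), o)) = Mul(9, Mul(o, Add(S, o))) = Mul(9, o, Add(S, o)))
J = -2 (J = Add(-2, Mul(3, Mul(9, 0, Add(-1, 0)))) = Add(-2, Mul(3, Mul(9, 0, -1))) = Add(-2, Mul(3, 0)) = Add(-2, 0) = -2)
Function('V')(z, H) = Add(H, z)
Mul(-41764, Pow(Function('V')(Mul(Mul(J, -3), Function('T')(5)), 311), -1)) = Mul(-41764, Pow(Add(311, Mul(Mul(-2, -3), Add(-4, Mul(-1, 5)))), -1)) = Mul(-41764, Pow(Add(311, Mul(6, Add(-4, -5))), -1)) = Mul(-41764, Pow(Add(311, Mul(6, -9)), -1)) = Mul(-41764, Pow(Add(311, -54), -1)) = Mul(-41764, Pow(257, -1)) = Mul(-41764, Rational(1, 257)) = Rational(-41764, 257)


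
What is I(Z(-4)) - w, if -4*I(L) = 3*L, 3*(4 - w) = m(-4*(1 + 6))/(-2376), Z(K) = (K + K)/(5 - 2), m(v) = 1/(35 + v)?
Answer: -99793/49896 ≈ -2.0000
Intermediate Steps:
Z(K) = 2*K/3 (Z(K) = (2*K)/3 = (2*K)*(1/3) = 2*K/3)
w = 199585/49896 (w = 4 - 1/(3*(35 - 4*(1 + 6))*(-2376)) = 4 - (-1)/(3*(35 - 4*7)*2376) = 4 - (-1)/(3*(35 - 28)*2376) = 4 - (-1)/(3*7*2376) = 4 - (-1)/(21*2376) = 4 - 1/3*(-1/16632) = 4 + 1/49896 = 199585/49896 ≈ 4.0000)
I(L) = -3*L/4
I(Z(-4)) - w = -(-4)/2 - 1*199585/49896 = -3/4*(-8/3) - 199585/49896 = 2 - 199585/49896 = -99793/49896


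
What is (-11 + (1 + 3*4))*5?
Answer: 10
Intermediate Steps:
(-11 + (1 + 3*4))*5 = (-11 + (1 + 12))*5 = (-11 + 13)*5 = 2*5 = 10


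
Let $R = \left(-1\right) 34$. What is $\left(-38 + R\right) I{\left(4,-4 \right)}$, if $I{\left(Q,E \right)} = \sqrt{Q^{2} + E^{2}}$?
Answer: $- 288 \sqrt{2} \approx -407.29$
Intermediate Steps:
$R = -34$
$I{\left(Q,E \right)} = \sqrt{E^{2} + Q^{2}}$
$\left(-38 + R\right) I{\left(4,-4 \right)} = \left(-38 - 34\right) \sqrt{\left(-4\right)^{2} + 4^{2}} = - 72 \sqrt{16 + 16} = - 72 \sqrt{32} = - 72 \cdot 4 \sqrt{2} = - 288 \sqrt{2}$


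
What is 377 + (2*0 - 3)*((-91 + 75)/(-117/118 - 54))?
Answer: 813563/2163 ≈ 376.13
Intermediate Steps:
377 + (2*0 - 3)*((-91 + 75)/(-117/118 - 54)) = 377 + (0 - 3)*(-16/(-117*1/118 - 54)) = 377 - (-48)/(-117/118 - 54) = 377 - (-48)/(-6489/118) = 377 - (-48)*(-118)/6489 = 377 - 3*1888/6489 = 377 - 1888/2163 = 813563/2163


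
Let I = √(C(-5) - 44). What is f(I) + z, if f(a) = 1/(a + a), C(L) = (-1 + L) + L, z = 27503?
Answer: 27503 - I*√55/110 ≈ 27503.0 - 0.06742*I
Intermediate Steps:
C(L) = -1 + 2*L
I = I*√55 (I = √((-1 + 2*(-5)) - 44) = √((-1 - 10) - 44) = √(-11 - 44) = √(-55) = I*√55 ≈ 7.4162*I)
f(a) = 1/(2*a)
f(I) + z = 1/(2*((I*√55))) + 27503 = (-I*√55/55)/2 + 27503 = -I*√55/110 + 27503 = 27503 - I*√55/110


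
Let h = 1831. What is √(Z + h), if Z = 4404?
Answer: √6235 ≈ 78.962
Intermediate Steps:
√(Z + h) = √(4404 + 1831) = √6235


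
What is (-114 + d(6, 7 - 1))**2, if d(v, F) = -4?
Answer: 13924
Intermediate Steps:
(-114 + d(6, 7 - 1))**2 = (-114 - 4)**2 = (-118)**2 = 13924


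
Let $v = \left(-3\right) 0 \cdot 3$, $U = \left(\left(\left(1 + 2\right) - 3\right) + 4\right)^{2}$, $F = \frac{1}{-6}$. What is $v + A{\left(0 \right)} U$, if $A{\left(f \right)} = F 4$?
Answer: $- \frac{32}{3} \approx -10.667$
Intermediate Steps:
$F = - \frac{1}{6} \approx -0.16667$
$A{\left(f \right)} = - \frac{2}{3}$ ($A{\left(f \right)} = \left(- \frac{1}{6}\right) 4 = - \frac{2}{3}$)
$U = 16$ ($U = \left(\left(3 - 3\right) + 4\right)^{2} = \left(0 + 4\right)^{2} = 4^{2} = 16$)
$v = 0$ ($v = 0 \cdot 3 = 0$)
$v + A{\left(0 \right)} U = 0 - \frac{32}{3} = - \frac{32}{3}$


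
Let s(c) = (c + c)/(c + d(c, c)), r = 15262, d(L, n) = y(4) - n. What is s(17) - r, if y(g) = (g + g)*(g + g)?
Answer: -488367/32 ≈ -15261.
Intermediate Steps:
y(g) = 4*g² (y(g) = (2*g)*(2*g) = 4*g²)
d(L, n) = 64 - n (d(L, n) = 4*4² - n = 4*16 - n = 64 - n)
s(c) = c/32 (s(c) = (c + c)/(c + (64 - c)) = (2*c)/64 = (2*c)*(1/64) = c/32)
s(17) - r = (1/32)*17 - 1*15262 = 17/32 - 15262 = -488367/32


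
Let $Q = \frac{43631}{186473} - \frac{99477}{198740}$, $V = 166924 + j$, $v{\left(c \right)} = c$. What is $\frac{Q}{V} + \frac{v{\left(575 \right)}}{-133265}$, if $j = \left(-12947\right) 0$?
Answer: $- \frac{101667122157144699}{23554185217466867920} \approx -0.0043163$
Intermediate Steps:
$j = 0$
$V = 166924$ ($V = 166924 + 0 = 166924$)
$Q = - \frac{1411221383}{5294234860}$ ($Q = 43631 \cdot \frac{1}{186473} - \frac{99477}{198740} = \frac{6233}{26639} - \frac{99477}{198740} = - \frac{1411221383}{5294234860} \approx -0.26656$)
$\frac{Q}{V} + \frac{v{\left(575 \right)}}{-133265} = - \frac{1411221383}{5294234860 \cdot 166924} + \frac{575}{-133265} = \left(- \frac{1411221383}{5294234860}\right) \frac{1}{166924} + 575 \left(- \frac{1}{133265}\right) = - \frac{1411221383}{883734859770640} - \frac{115}{26653} = - \frac{101667122157144699}{23554185217466867920}$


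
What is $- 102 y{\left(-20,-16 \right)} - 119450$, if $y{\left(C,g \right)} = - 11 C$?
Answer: $-141890$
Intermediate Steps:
$- 102 y{\left(-20,-16 \right)} - 119450 = - 102 \left(\left(-11\right) \left(-20\right)\right) - 119450 = \left(-102\right) 220 - 119450 = -22440 - 119450 = -141890$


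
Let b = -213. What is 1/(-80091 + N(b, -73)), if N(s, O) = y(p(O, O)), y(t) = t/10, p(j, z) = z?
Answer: -10/800983 ≈ -1.2485e-5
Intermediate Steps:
y(t) = t/10 (y(t) = t*(⅒) = t/10)
N(s, O) = O/10
1/(-80091 + N(b, -73)) = 1/(-80091 + (⅒)*(-73)) = 1/(-80091 - 73/10) = 1/(-800983/10) = -10/800983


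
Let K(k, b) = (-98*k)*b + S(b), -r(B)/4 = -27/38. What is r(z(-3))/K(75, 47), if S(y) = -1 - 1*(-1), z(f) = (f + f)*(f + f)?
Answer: -9/1093925 ≈ -8.2273e-6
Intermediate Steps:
z(f) = 4*f**2 (z(f) = (2*f)*(2*f) = 4*f**2)
S(y) = 0 (S(y) = -1 + 1 = 0)
r(B) = 54/19 (r(B) = -(-108)/38 = -4*(-27/38) = 54/19)
K(k, b) = -98*b*k (K(k, b) = (-98*k)*b + 0 = -98*b*k + 0 = -98*b*k)
r(z(-3))/K(75, 47) = 54/(19*((-98*47*75))) = (54/19)/(-345450) = (54/19)*(-1/345450) = -9/1093925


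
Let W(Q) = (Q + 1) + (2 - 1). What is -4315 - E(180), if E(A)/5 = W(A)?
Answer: -5225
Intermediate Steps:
W(Q) = 2 + Q (W(Q) = (1 + Q) + 1 = 2 + Q)
E(A) = 10 + 5*A (E(A) = 5*(2 + A) = 10 + 5*A)
-4315 - E(180) = -4315 - (10 + 5*180) = -4315 - (10 + 900) = -4315 - 1*910 = -4315 - 910 = -5225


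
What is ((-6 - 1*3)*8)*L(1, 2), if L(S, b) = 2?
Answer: -144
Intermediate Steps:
((-6 - 1*3)*8)*L(1, 2) = ((-6 - 1*3)*8)*2 = ((-6 - 3)*8)*2 = -9*8*2 = -72*2 = -144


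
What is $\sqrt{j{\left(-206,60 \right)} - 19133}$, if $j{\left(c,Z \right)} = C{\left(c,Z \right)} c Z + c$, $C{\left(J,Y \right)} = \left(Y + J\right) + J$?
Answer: $\sqrt{4331381} \approx 2081.2$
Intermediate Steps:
$C{\left(J,Y \right)} = Y + 2 J$ ($C{\left(J,Y \right)} = \left(J + Y\right) + J = Y + 2 J$)
$j{\left(c,Z \right)} = c + Z c \left(Z + 2 c\right)$ ($j{\left(c,Z \right)} = \left(Z + 2 c\right) c Z + c = c \left(Z + 2 c\right) Z + c = Z c \left(Z + 2 c\right) + c = c + Z c \left(Z + 2 c\right)$)
$\sqrt{j{\left(-206,60 \right)} - 19133} = \sqrt{- 206 \left(1 + 60 \left(60 + 2 \left(-206\right)\right)\right) - 19133} = \sqrt{- 206 \left(1 + 60 \left(60 - 412\right)\right) - 19133} = \sqrt{- 206 \left(1 + 60 \left(-352\right)\right) - 19133} = \sqrt{- 206 \left(1 - 21120\right) - 19133} = \sqrt{\left(-206\right) \left(-21119\right) - 19133} = \sqrt{4350514 - 19133} = \sqrt{4331381}$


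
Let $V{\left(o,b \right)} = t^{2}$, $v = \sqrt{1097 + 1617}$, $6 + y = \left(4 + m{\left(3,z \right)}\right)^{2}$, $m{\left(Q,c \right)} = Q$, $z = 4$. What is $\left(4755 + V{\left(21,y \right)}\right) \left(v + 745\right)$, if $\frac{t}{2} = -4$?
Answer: $3590155 + 4819 \sqrt{2714} \approx 3.8412 \cdot 10^{6}$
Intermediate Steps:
$t = -8$ ($t = 2 \left(-4\right) = -8$)
$y = 43$ ($y = -6 + \left(4 + 3\right)^{2} = -6 + 7^{2} = -6 + 49 = 43$)
$v = \sqrt{2714} \approx 52.096$
$V{\left(o,b \right)} = 64$ ($V{\left(o,b \right)} = \left(-8\right)^{2} = 64$)
$\left(4755 + V{\left(21,y \right)}\right) \left(v + 745\right) = \left(4755 + 64\right) \left(\sqrt{2714} + 745\right) = 4819 \left(745 + \sqrt{2714}\right) = 3590155 + 4819 \sqrt{2714}$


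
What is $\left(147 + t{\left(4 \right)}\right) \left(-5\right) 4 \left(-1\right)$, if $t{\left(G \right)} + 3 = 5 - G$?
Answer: $2900$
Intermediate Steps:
$t{\left(G \right)} = 2 - G$ ($t{\left(G \right)} = -3 - \left(-5 + G\right) = 2 - G$)
$\left(147 + t{\left(4 \right)}\right) \left(-5\right) 4 \left(-1\right) = \left(147 + \left(2 - 4\right)\right) \left(-5\right) 4 \left(-1\right) = \left(147 + \left(2 - 4\right)\right) \left(\left(-20\right) \left(-1\right)\right) = \left(147 - 2\right) 20 = 145 \cdot 20 = 2900$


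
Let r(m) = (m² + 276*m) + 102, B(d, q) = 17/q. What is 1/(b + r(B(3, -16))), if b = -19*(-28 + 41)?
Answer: -256/111903 ≈ -0.0022877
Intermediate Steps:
b = -247 (b = -19*13 = -247)
r(m) = 102 + m² + 276*m
1/(b + r(B(3, -16))) = 1/(-247 + (102 + (17/(-16))² + 276*(17/(-16)))) = 1/(-247 + (102 + (17*(-1/16))² + 276*(17*(-1/16)))) = 1/(-247 + (102 + (-17/16)² + 276*(-17/16))) = 1/(-247 + (102 + 289/256 - 1173/4)) = 1/(-247 - 48671/256) = 1/(-111903/256) = -256/111903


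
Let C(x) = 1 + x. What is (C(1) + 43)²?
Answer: 2025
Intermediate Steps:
(C(1) + 43)² = ((1 + 1) + 43)² = (2 + 43)² = 45² = 2025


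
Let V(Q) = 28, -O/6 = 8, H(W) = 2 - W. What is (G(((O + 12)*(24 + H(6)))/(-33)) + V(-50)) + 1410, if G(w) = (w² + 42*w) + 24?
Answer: 345382/121 ≈ 2854.4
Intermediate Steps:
O = -48 (O = -6*8 = -48)
G(w) = 24 + w² + 42*w
(G(((O + 12)*(24 + H(6)))/(-33)) + V(-50)) + 1410 = ((24 + (((-48 + 12)*(24 + (2 - 1*6)))/(-33))² + 42*(((-48 + 12)*(24 + (2 - 1*6)))/(-33))) + 28) + 1410 = ((24 + (-36*(24 + (2 - 6))*(-1/33))² + 42*(-36*(24 + (2 - 6))*(-1/33))) + 28) + 1410 = ((24 + (-36*(24 - 4)*(-1/33))² + 42*(-36*(24 - 4)*(-1/33))) + 28) + 1410 = ((24 + (-36*20*(-1/33))² + 42*(-36*20*(-1/33))) + 28) + 1410 = ((24 + (-720*(-1/33))² + 42*(-720*(-1/33))) + 28) + 1410 = ((24 + (240/11)² + 42*(240/11)) + 28) + 1410 = ((24 + 57600/121 + 10080/11) + 28) + 1410 = (171384/121 + 28) + 1410 = 174772/121 + 1410 = 345382/121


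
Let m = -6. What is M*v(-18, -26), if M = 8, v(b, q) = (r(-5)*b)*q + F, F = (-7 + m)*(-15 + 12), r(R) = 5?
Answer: 19032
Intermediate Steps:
F = 39 (F = (-7 - 6)*(-15 + 12) = -13*(-3) = 39)
v(b, q) = 39 + 5*b*q (v(b, q) = (5*b)*q + 39 = 5*b*q + 39 = 39 + 5*b*q)
M*v(-18, -26) = 8*(39 + 5*(-18)*(-26)) = 8*(39 + 2340) = 8*2379 = 19032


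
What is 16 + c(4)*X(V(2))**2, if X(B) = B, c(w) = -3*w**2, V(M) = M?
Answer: -176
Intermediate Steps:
16 + c(4)*X(V(2))**2 = 16 - 3*4**2*2**2 = 16 - 3*16*4 = 16 - 48*4 = 16 - 192 = -176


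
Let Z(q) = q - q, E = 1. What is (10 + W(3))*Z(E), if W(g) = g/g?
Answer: 0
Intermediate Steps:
W(g) = 1
Z(q) = 0
(10 + W(3))*Z(E) = (10 + 1)*0 = 11*0 = 0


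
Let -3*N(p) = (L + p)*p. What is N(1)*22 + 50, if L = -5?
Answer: 238/3 ≈ 79.333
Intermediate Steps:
N(p) = -p*(-5 + p)/3 (N(p) = -(-5 + p)*p/3 = -p*(-5 + p)/3)
N(1)*22 + 50 = ((1/3)*1*(5 - 1*1))*22 + 50 = ((1/3)*1*(5 - 1))*22 + 50 = ((1/3)*1*4)*22 + 50 = (4/3)*22 + 50 = 88/3 + 50 = 238/3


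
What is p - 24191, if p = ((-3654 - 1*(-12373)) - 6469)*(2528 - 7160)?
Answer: -10446191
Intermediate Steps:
p = -10422000 (p = ((-3654 + 12373) - 6469)*(-4632) = (8719 - 6469)*(-4632) = 2250*(-4632) = -10422000)
p - 24191 = -10422000 - 24191 = -10446191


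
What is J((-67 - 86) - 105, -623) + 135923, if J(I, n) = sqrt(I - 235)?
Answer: 135923 + I*sqrt(493) ≈ 1.3592e+5 + 22.204*I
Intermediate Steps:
J(I, n) = sqrt(-235 + I)
J((-67 - 86) - 105, -623) + 135923 = sqrt(-235 + ((-67 - 86) - 105)) + 135923 = sqrt(-235 + (-153 - 105)) + 135923 = sqrt(-235 - 258) + 135923 = sqrt(-493) + 135923 = I*sqrt(493) + 135923 = 135923 + I*sqrt(493)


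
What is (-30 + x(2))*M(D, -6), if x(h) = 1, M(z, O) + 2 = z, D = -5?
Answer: 203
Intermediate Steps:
M(z, O) = -2 + z
(-30 + x(2))*M(D, -6) = (-30 + 1)*(-2 - 5) = -29*(-7) = 203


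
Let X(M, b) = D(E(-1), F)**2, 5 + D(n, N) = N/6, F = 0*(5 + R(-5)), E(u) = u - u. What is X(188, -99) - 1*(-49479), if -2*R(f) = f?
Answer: 49504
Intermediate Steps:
E(u) = 0
R(f) = -f/2
F = 0 (F = 0*(5 - 1/2*(-5)) = 0*(5 + 5/2) = 0*(15/2) = 0)
D(n, N) = -5 + N/6
X(M, b) = 25 (X(M, b) = (-5 + (1/6)*0)**2 = (-5 + 0)**2 = (-5)**2 = 25)
X(188, -99) - 1*(-49479) = 25 - 1*(-49479) = 25 + 49479 = 49504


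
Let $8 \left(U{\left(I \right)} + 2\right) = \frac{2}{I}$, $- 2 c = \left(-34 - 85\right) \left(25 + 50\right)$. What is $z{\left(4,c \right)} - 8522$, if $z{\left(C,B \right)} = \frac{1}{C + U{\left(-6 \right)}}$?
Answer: $- \frac{400510}{47} \approx -8521.5$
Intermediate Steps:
$c = \frac{8925}{2}$ ($c = - \frac{\left(-34 - 85\right) \left(25 + 50\right)}{2} = - \frac{\left(-119\right) 75}{2} = \left(- \frac{1}{2}\right) \left(-8925\right) = \frac{8925}{2} \approx 4462.5$)
$U{\left(I \right)} = -2 + \frac{1}{4 I}$ ($U{\left(I \right)} = -2 + \frac{2 \frac{1}{I}}{8} = -2 + \frac{1}{4 I}$)
$z{\left(C,B \right)} = \frac{1}{- \frac{49}{24} + C}$ ($z{\left(C,B \right)} = \frac{1}{C - \left(2 - \frac{1}{4 \left(-6\right)}\right)} = \frac{1}{C + \left(-2 + \frac{1}{4} \left(- \frac{1}{6}\right)\right)} = \frac{1}{C - \frac{49}{24}} = \frac{1}{- \frac{49}{24} + C}$)
$z{\left(4,c \right)} - 8522 = \frac{24}{-49 + 24 \cdot 4} - 8522 = \frac{24}{-49 + 96} - 8522 = \frac{24}{47} - 8522 = - \frac{400510}{47}$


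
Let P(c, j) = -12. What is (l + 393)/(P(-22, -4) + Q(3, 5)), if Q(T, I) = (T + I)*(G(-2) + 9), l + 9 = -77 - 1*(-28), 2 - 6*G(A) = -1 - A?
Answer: 1005/184 ≈ 5.4620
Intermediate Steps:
G(A) = 1/2 + A/6 (G(A) = 1/3 - (-1 - A)/6 = 1/3 + (1/6 + A/6) = 1/2 + A/6)
l = -58 (l = -9 + (-77 - 1*(-28)) = -9 + (-77 + 28) = -9 - 49 = -58)
Q(T, I) = 55*I/6 + 55*T/6 (Q(T, I) = (T + I)*((1/2 + (1/6)*(-2)) + 9) = (I + T)*((1/2 - 1/3) + 9) = (I + T)*(1/6 + 9) = (I + T)*(55/6) = 55*I/6 + 55*T/6)
(l + 393)/(P(-22, -4) + Q(3, 5)) = (-58 + 393)/(-12 + ((55/6)*5 + (55/6)*3)) = 335/(-12 + (275/6 + 55/2)) = 335/(-12 + 220/3) = 335/(184/3) = 335*(3/184) = 1005/184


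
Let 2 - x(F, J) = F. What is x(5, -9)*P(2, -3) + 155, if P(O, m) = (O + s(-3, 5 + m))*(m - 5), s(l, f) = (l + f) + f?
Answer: 227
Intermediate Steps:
x(F, J) = 2 - F
s(l, f) = l + 2*f (s(l, f) = (f + l) + f = l + 2*f)
P(O, m) = (-5 + m)*(7 + O + 2*m) (P(O, m) = (O + (-3 + 2*(5 + m)))*(m - 5) = (O + (-3 + (10 + 2*m)))*(-5 + m) = (O + (7 + 2*m))*(-5 + m) = (7 + O + 2*m)*(-5 + m) = (-5 + m)*(7 + O + 2*m))
x(5, -9)*P(2, -3) + 155 = (2 - 1*5)*(-35 - 5*2 - 3*(-3) + 2*(-3)² + 2*(-3)) + 155 = (2 - 5)*(-35 - 10 + 9 + 2*9 - 6) + 155 = -3*(-35 - 10 + 9 + 18 - 6) + 155 = -3*(-24) + 155 = 72 + 155 = 227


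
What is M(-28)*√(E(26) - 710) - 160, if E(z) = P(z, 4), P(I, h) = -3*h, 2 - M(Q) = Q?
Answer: -160 + 570*I*√2 ≈ -160.0 + 806.1*I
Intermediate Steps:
M(Q) = 2 - Q
E(z) = -12 (E(z) = -3*4 = -12)
M(-28)*√(E(26) - 710) - 160 = (2 - 1*(-28))*√(-12 - 710) - 160 = (2 + 28)*√(-722) - 160 = 30*(19*I*√2) - 160 = 570*I*√2 - 160 = -160 + 570*I*√2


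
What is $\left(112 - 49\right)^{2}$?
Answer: $3969$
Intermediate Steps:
$\left(112 - 49\right)^{2} = 63^{2} = 3969$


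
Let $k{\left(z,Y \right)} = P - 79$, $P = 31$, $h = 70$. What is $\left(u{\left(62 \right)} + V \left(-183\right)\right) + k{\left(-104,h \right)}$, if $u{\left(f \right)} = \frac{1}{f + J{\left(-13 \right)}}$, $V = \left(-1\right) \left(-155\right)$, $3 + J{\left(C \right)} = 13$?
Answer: $- \frac{2045735}{72} \approx -28413.0$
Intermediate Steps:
$J{\left(C \right)} = 10$ ($J{\left(C \right)} = -3 + 13 = 10$)
$V = 155$
$k{\left(z,Y \right)} = -48$ ($k{\left(z,Y \right)} = 31 - 79 = -48$)
$u{\left(f \right)} = \frac{1}{10 + f}$ ($u{\left(f \right)} = \frac{1}{f + 10} = \frac{1}{10 + f}$)
$\left(u{\left(62 \right)} + V \left(-183\right)\right) + k{\left(-104,h \right)} = \left(\frac{1}{10 + 62} + 155 \left(-183\right)\right) - 48 = \left(\frac{1}{72} - 28365\right) - 48 = - \frac{2042279}{72} - 48 = - \frac{2045735}{72}$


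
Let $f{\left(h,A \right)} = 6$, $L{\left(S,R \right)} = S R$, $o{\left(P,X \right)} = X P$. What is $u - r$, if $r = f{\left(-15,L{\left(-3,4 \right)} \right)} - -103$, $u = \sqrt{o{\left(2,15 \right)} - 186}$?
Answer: $-109 + 2 i \sqrt{39} \approx -109.0 + 12.49 i$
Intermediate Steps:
$o{\left(P,X \right)} = P X$
$u = 2 i \sqrt{39}$ ($u = \sqrt{2 \cdot 15 - 186} = \sqrt{30 - 186} = \sqrt{-156} = 2 i \sqrt{39} \approx 12.49 i$)
$L{\left(S,R \right)} = R S$
$r = 109$ ($r = 6 - -103 = 6 + 103 = 109$)
$u - r = 2 i \sqrt{39} - 109 = -109 + 2 i \sqrt{39}$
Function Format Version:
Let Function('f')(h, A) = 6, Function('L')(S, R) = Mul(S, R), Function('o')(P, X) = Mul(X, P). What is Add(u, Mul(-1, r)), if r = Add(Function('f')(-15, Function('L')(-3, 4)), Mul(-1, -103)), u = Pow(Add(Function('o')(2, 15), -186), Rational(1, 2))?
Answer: Add(-109, Mul(2, I, Pow(39, Rational(1, 2)))) ≈ Add(-109.00, Mul(12.490, I))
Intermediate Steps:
Function('o')(P, X) = Mul(P, X)
u = Mul(2, I, Pow(39, Rational(1, 2))) (u = Pow(Add(Mul(2, 15), -186), Rational(1, 2)) = Pow(Add(30, -186), Rational(1, 2)) = Pow(-156, Rational(1, 2)) = Mul(2, I, Pow(39, Rational(1, 2))) ≈ Mul(12.490, I))
Function('L')(S, R) = Mul(R, S)
r = 109 (r = Add(6, Mul(-1, -103)) = Add(6, 103) = 109)
Add(u, Mul(-1, r)) = Add(Mul(2, I, Pow(39, Rational(1, 2))), Mul(-1, 109)) = Add(Mul(2, I, Pow(39, Rational(1, 2))), -109) = Add(-109, Mul(2, I, Pow(39, Rational(1, 2))))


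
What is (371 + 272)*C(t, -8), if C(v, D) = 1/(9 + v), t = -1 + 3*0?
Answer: 643/8 ≈ 80.375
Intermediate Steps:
t = -1 (t = -1 + 0 = -1)
(371 + 272)*C(t, -8) = (371 + 272)/(9 - 1) = 643/8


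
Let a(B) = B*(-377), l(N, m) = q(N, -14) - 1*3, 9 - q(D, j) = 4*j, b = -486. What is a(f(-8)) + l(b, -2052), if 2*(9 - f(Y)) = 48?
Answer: 5717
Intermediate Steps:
f(Y) = -15 (f(Y) = 9 - 1/2*48 = 9 - 24 = -15)
q(D, j) = 9 - 4*j
l(N, m) = 62 (l(N, m) = (9 - 4*(-14)) - 1*3 = (9 + 56) - 3 = 65 - 3 = 62)
a(B) = -377*B
a(f(-8)) + l(b, -2052) = -377*(-15) + 62 = 5655 + 62 = 5717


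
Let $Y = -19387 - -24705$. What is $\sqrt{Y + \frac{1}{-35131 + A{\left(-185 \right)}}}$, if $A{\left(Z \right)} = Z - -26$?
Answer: $\frac{\sqrt{6622952608510}}{35290} \approx 72.925$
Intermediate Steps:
$A{\left(Z \right)} = 26 + Z$ ($A{\left(Z \right)} = Z + 26 = 26 + Z$)
$Y = 5318$ ($Y = -19387 + 24705 = 5318$)
$\sqrt{Y + \frac{1}{-35131 + A{\left(-185 \right)}}} = \sqrt{5318 + \frac{1}{-35131 + \left(26 - 185\right)}} = \sqrt{5318 + \frac{1}{-35131 - 159}} = \sqrt{5318 + \frac{1}{-35290}} = \sqrt{5318 - \frac{1}{35290}} = \sqrt{\frac{187672219}{35290}} = \frac{\sqrt{6622952608510}}{35290}$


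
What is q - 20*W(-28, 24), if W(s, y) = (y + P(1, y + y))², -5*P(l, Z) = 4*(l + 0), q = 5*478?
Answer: -41874/5 ≈ -8374.8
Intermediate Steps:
q = 2390
P(l, Z) = -4*l/5 (P(l, Z) = -4*(l + 0)/5 = -4*l/5)
W(s, y) = (-⅘ + y)² (W(s, y) = (y - ⅘*1)² = (y - ⅘)² = (-⅘ + y)²)
q - 20*W(-28, 24) = 2390 - 20*(-4 + 5*24)²/25 = 2390 - 20*(-4 + 120)²/25 = 2390 - 20*(1/25)*116² = 2390 - 20*(1/25)*13456 = 2390 - 20*13456/25 = 2390 - 1*53824/5 = 2390 - 53824/5 = -41874/5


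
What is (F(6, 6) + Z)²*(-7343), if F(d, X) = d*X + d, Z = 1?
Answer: -13577207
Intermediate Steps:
F(d, X) = d + X*d (F(d, X) = X*d + d = d + X*d)
(F(6, 6) + Z)²*(-7343) = (6*(1 + 6) + 1)²*(-7343) = (6*7 + 1)²*(-7343) = (42 + 1)²*(-7343) = 43²*(-7343) = 1849*(-7343) = -13577207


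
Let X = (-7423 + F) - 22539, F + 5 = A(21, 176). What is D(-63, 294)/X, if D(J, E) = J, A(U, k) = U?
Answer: 3/1426 ≈ 0.0021038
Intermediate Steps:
F = 16 (F = -5 + 21 = 16)
X = -29946 (X = (-7423 + 16) - 22539 = -7407 - 22539 = -29946)
D(-63, 294)/X = -63/(-29946) = -63*(-1/29946) = 3/1426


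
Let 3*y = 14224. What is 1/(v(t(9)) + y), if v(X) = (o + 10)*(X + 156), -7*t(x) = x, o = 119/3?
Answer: 21/260935 ≈ 8.0480e-5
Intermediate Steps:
o = 119/3 (o = 119*(⅓) = 119/3 ≈ 39.667)
t(x) = -x/7
v(X) = 7748 + 149*X/3 (v(X) = (119/3 + 10)*(X + 156) = 149*(156 + X)/3 = 7748 + 149*X/3)
y = 14224/3 (y = (⅓)*14224 = 14224/3 ≈ 4741.3)
1/(v(t(9)) + y) = 1/((7748 + 149*(-⅐*9)/3) + 14224/3) = 1/((7748 + (149/3)*(-9/7)) + 14224/3) = 1/((7748 - 447/7) + 14224/3) = 1/(53789/7 + 14224/3) = 1/(260935/21) = 21/260935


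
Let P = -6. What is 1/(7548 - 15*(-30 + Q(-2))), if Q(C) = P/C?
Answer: 1/7953 ≈ 0.00012574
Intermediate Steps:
Q(C) = -6/C
1/(7548 - 15*(-30 + Q(-2))) = 1/(7548 - 15*(-30 - 6/(-2))) = 1/(7548 - 15*(-30 - 6*(-½))) = 1/(7548 - 15*(-30 + 3)) = 1/(7548 - 15*(-27)) = 1/(7548 + 405) = 1/7953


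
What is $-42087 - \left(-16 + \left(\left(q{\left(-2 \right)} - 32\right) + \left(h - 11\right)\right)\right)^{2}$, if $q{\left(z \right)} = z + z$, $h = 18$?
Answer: $-44112$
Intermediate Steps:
$q{\left(z \right)} = 2 z$
$-42087 - \left(-16 + \left(\left(q{\left(-2 \right)} - 32\right) + \left(h - 11\right)\right)\right)^{2} = -42087 - \left(-16 + \left(\left(2 \left(-2\right) - 32\right) + \left(18 - 11\right)\right)\right)^{2} = -42087 - \left(-16 + \left(\left(-4 - 32\right) + 7\right)\right)^{2} = -42087 - \left(-16 + \left(-36 + 7\right)\right)^{2} = -42087 - \left(-16 - 29\right)^{2} = -42087 - \left(-45\right)^{2} = -42087 - 2025 = -44112$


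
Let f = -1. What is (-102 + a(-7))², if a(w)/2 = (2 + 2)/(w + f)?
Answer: 10609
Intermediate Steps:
a(w) = 8/(-1 + w) (a(w) = 2*((2 + 2)/(w - 1)) = 2*(4/(-1 + w)) = 8/(-1 + w))
(-102 + a(-7))² = (-102 + 8/(-1 - 7))² = (-102 + 8/(-8))² = (-102 + 8*(-⅛))² = (-102 - 1)² = (-103)² = 10609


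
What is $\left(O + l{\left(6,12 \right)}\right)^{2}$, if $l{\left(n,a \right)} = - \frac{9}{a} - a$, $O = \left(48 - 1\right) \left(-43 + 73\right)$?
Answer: $\frac{31236921}{16} \approx 1.9523 \cdot 10^{6}$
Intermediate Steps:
$O = 1410$ ($O = 47 \cdot 30 = 1410$)
$l{\left(n,a \right)} = - a - \frac{9}{a}$
$\left(O + l{\left(6,12 \right)}\right)^{2} = \left(1410 - \left(12 + \frac{9}{12}\right)\right)^{2} = \left(1410 - \frac{51}{4}\right)^{2} = \left(\frac{5589}{4}\right)^{2} = \frac{31236921}{16}$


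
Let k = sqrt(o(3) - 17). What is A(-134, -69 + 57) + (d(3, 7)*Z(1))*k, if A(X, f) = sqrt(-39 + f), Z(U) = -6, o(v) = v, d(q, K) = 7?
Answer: I*(sqrt(51) - 42*sqrt(14)) ≈ -150.01*I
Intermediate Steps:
k = I*sqrt(14) (k = sqrt(3 - 17) = sqrt(-14) = I*sqrt(14) ≈ 3.7417*I)
A(-134, -69 + 57) + (d(3, 7)*Z(1))*k = sqrt(-39 + (-69 + 57)) + (7*(-6))*(I*sqrt(14)) = sqrt(-39 - 12) - 42*I*sqrt(14) = sqrt(-51) - 42*I*sqrt(14) = I*sqrt(51) - 42*I*sqrt(14)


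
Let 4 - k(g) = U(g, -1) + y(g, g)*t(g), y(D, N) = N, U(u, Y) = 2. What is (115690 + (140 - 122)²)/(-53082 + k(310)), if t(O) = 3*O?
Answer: -58007/170690 ≈ -0.33984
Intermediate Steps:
k(g) = 2 - 3*g² (k(g) = 4 - (2 + g*(3*g)) = 4 - (2 + 3*g²) = 4 + (-2 - 3*g²) = 2 - 3*g²)
(115690 + (140 - 122)²)/(-53082 + k(310)) = (115690 + (140 - 122)²)/(-53082 + (2 - 3*310²)) = (115690 + 18²)/(-53082 + (2 - 3*96100)) = (115690 + 324)/(-53082 + (2 - 288300)) = 116014/(-53082 - 288298) = 116014/(-341380) = 116014*(-1/341380) = -58007/170690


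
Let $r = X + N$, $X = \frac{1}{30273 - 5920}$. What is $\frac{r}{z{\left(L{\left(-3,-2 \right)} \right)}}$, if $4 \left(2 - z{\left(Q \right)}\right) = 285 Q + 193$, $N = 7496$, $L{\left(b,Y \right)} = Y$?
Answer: $\frac{730200356}{9375905} \approx 77.88$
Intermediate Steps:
$X = \frac{1}{24353} \approx 4.1063 \cdot 10^{-5}$
$z{\left(Q \right)} = - \frac{185}{4} - \frac{285 Q}{4}$ ($z{\left(Q \right)} = 2 - \frac{285 Q + 193}{4} = 2 - \frac{193 + 285 Q}{4} = 2 - \left(\frac{193}{4} + \frac{285 Q}{4}\right) = - \frac{185}{4} - \frac{285 Q}{4}$)
$r = \frac{182550089}{24353}$ ($r = \frac{1}{24353} + 7496 = \frac{182550089}{24353} \approx 7496.0$)
$\frac{r}{z{\left(L{\left(-3,-2 \right)} \right)}} = \frac{182550089}{24353 \left(- \frac{185}{4} - - \frac{285}{2}\right)} = \frac{182550089}{24353 \left(- \frac{185}{4} + \frac{285}{2}\right)} = \frac{182550089}{24353 \cdot \frac{385}{4}} = \frac{182550089}{24353} \cdot \frac{4}{385} = \frac{730200356}{9375905}$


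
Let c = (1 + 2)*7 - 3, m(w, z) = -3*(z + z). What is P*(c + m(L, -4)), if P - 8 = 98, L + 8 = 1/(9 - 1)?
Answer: 4452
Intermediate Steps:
L = -63/8 (L = -8 + 1/(9 - 1) = -8 + 1/8 = -63/8 ≈ -7.8750)
m(w, z) = -6*z
P = 106 (P = 8 + 98 = 106)
c = 18 (c = 3*7 - 3 = 21 - 3 = 18)
P*(c + m(L, -4)) = 106*(18 - 6*(-4)) = 106*(18 + 24) = 106*42 = 4452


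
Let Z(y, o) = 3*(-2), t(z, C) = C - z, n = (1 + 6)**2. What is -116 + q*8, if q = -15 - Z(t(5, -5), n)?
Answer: -188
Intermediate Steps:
n = 49 (n = 7**2 = 49)
Z(y, o) = -6
q = -9 (q = -15 - 1*(-6) = -15 + 6 = -9)
-116 + q*8 = -116 - 9*8 = -116 - 72 = -188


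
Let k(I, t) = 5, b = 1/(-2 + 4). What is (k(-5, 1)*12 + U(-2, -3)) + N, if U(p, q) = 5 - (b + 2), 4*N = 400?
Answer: 325/2 ≈ 162.50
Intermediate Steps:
b = 1/2 ≈ 0.50000
N = 100 (N = (1/4)*400 = 100)
U(p, q) = 5/2 (U(p, q) = 5 - (1/2 + 2) = 5 - 1*5/2 = 5 - 5/2 = 5/2)
(k(-5, 1)*12 + U(-2, -3)) + N = (5*12 + 5/2) + 100 = (60 + 5/2) + 100 = 125/2 + 100 = 325/2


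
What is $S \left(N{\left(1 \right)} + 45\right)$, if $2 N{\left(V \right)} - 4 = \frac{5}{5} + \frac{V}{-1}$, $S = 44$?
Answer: $2068$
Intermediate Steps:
$N{\left(V \right)} = \frac{5}{2} - \frac{V}{2}$ ($N{\left(V \right)} = 2 + \frac{\frac{5}{5} + \frac{V}{-1}}{2} = 2 + \frac{5 \cdot \frac{1}{5} + V \left(-1\right)}{2} = 2 + \frac{1 - V}{2} = 2 - \left(- \frac{1}{2} + \frac{V}{2}\right) = \frac{5}{2} - \frac{V}{2}$)
$S \left(N{\left(1 \right)} + 45\right) = 44 \left(\left(\frac{5}{2} - \frac{1}{2}\right) + 45\right) = 44 \left(2 + 45\right) = 44 \cdot 47 = 2068$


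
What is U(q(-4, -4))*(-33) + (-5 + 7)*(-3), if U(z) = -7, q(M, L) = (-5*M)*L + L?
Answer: 225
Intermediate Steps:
q(M, L) = L - 5*L*M (q(M, L) = -5*L*M + L = L - 5*L*M)
U(q(-4, -4))*(-33) + (-5 + 7)*(-3) = -7*(-33) + (-5 + 7)*(-3) = 231 + 2*(-3) = 231 - 6 = 225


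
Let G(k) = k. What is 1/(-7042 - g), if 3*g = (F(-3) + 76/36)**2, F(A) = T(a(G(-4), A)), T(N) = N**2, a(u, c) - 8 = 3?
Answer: -243/2938870 ≈ -8.2685e-5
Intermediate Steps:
a(u, c) = 11 (a(u, c) = 8 + 3 = 11)
F(A) = 121 (F(A) = 11**2 = 121)
g = 1227664/243 (g = (121 + 76/36)**2/3 = (121 + 76*(1/36))**2/3 = (121 + 19/9)**2/3 = (1108/9)**2/3 = (1/3)*(1227664/81) = 1227664/243 ≈ 5052.1)
1/(-7042 - g) = 1/(-7042 - 1*1227664/243) = 1/(-7042 - 1227664/243) = 1/(-2938870/243) = -243/2938870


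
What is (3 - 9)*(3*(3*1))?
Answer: -54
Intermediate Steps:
(3 - 9)*(3*(3*1)) = -18*3 = -6*9 = -54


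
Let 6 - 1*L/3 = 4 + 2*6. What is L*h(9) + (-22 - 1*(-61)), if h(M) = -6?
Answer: 219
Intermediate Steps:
L = -30 (L = 18 - 3*(4 + 2*6) = 18 - 3*(4 + 12) = 18 - 3*16 = 18 - 48 = -30)
L*h(9) + (-22 - 1*(-61)) = -30*(-6) + (-22 - 1*(-61)) = 180 + (-22 + 61) = 180 + 39 = 219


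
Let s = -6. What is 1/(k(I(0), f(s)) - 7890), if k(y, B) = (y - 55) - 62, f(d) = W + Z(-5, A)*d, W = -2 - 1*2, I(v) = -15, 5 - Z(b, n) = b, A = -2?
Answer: -1/8022 ≈ -0.00012466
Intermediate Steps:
Z(b, n) = 5 - b
W = -4 (W = -2 - 2 = -4)
f(d) = -4 + 10*d (f(d) = -4 + (5 - 1*(-5))*d = -4 + (5 + 5)*d = -4 + 10*d)
k(y, B) = -117 + y (k(y, B) = (-55 + y) - 62 = -117 + y)
1/(k(I(0), f(s)) - 7890) = 1/((-117 - 15) - 7890) = 1/(-132 - 7890) = 1/(-8022) = -1/8022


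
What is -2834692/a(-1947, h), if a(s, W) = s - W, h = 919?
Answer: 1417346/1433 ≈ 989.08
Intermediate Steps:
-2834692/a(-1947, h) = -2834692/(-1947 - 1*919) = -2834692/(-1947 - 919) = -2834692/(-2866) = -2834692*(-1/2866) = 1417346/1433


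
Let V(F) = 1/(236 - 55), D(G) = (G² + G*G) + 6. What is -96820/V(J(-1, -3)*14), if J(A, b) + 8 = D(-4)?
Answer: -17524420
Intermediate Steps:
D(G) = 6 + 2*G² (D(G) = (G² + G²) + 6 = 2*G² + 6 = 6 + 2*G²)
J(A, b) = 30 (J(A, b) = -8 + (6 + 2*(-4)²) = -8 + (6 + 2*16) = -8 + (6 + 32) = -8 + 38 = 30)
V(F) = 1/181
-96820/V(J(-1, -3)*14) = -96820/1/181 = -96820*181 = -17524420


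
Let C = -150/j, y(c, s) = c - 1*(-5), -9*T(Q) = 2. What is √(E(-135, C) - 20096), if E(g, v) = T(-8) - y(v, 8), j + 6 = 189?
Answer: I*√673142381/183 ≈ 141.78*I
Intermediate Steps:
j = 183 (j = -6 + 189 = 183)
T(Q) = -2/9 (T(Q) = -⅑*2 = -2/9)
y(c, s) = 5 + c (y(c, s) = c + 5 = 5 + c)
C = -50/61 (C = -150/183 = -150*1/183 = -50/61 ≈ -0.81967)
E(g, v) = -47/9 - v (E(g, v) = -2/9 - (5 + v) = -2/9 + (-5 - v) = -47/9 - v)
√(E(-135, C) - 20096) = √((-47/9 - 1*(-50/61)) - 20096) = √((-47/9 + 50/61) - 20096) = √(-2417/549 - 20096) = √(-11035121/549) = I*√673142381/183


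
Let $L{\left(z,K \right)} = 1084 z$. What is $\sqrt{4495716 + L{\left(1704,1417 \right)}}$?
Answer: $2 \sqrt{1585713} \approx 2518.5$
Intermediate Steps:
$\sqrt{4495716 + L{\left(1704,1417 \right)}} = \sqrt{4495716 + 1084 \cdot 1704} = \sqrt{4495716 + 1847136} = \sqrt{6342852} = 2 \sqrt{1585713}$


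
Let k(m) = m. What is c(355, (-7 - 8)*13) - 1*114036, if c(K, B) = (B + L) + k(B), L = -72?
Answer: -114498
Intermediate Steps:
c(K, B) = -72 + 2*B (c(K, B) = (B - 72) + B = (-72 + B) + B = -72 + 2*B)
c(355, (-7 - 8)*13) - 1*114036 = (-72 + 2*((-7 - 8)*13)) - 1*114036 = (-72 + 2*(-15*13)) - 114036 = (-72 + 2*(-195)) - 114036 = (-72 - 390) - 114036 = -462 - 114036 = -114498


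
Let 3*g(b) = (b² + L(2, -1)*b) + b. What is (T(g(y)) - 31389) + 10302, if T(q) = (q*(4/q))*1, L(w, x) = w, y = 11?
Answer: -21083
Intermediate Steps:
g(b) = b + b²/3 (g(b) = ((b² + 2*b) + b)/3 = (b² + 3*b)/3 = b + b²/3)
T(q) = 4 (T(q) = 4*1 = 4)
(T(g(y)) - 31389) + 10302 = (4 - 31389) + 10302 = -31385 + 10302 = -21083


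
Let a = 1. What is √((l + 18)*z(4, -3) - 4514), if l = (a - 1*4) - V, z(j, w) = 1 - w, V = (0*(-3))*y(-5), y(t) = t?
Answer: I*√4454 ≈ 66.738*I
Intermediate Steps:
V = 0 (V = (0*(-3))*(-5) = 0*(-5) = 0)
l = -3 (l = (1 - 1*4) - 1*0 = (1 - 4) + 0 = -3 + 0 = -3)
√((l + 18)*z(4, -3) - 4514) = √((-3 + 18)*(1 - 1*(-3)) - 4514) = √(15*(1 + 3) - 4514) = √(15*4 - 4514) = √(60 - 4514) = √(-4454) = I*√4454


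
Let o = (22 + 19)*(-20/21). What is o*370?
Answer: -303400/21 ≈ -14448.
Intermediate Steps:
o = -820/21 (o = 41*(-20*1/21) = 41*(-20/21) = -820/21 ≈ -39.048)
o*370 = -820/21*370 = -303400/21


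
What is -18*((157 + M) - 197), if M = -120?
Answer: 2880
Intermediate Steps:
-18*((157 + M) - 197) = -18*((157 - 120) - 197) = -18*(37 - 197) = -18*(-160) = 2880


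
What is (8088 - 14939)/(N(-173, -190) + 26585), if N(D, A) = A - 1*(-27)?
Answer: -6851/26422 ≈ -0.25929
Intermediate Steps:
N(D, A) = 27 + A (N(D, A) = A + 27 = 27 + A)
(8088 - 14939)/(N(-173, -190) + 26585) = (8088 - 14939)/((27 - 190) + 26585) = -6851/(-163 + 26585) = -6851/26422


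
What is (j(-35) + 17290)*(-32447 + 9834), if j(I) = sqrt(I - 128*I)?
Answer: -390978770 - 22613*sqrt(4445) ≈ -3.9249e+8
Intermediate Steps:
j(I) = sqrt(127)*sqrt(-I) (j(I) = sqrt(-127*I) = sqrt(127)*sqrt(-I))
(j(-35) + 17290)*(-32447 + 9834) = (sqrt(127)*sqrt(-1*(-35)) + 17290)*(-32447 + 9834) = (sqrt(127)*sqrt(35) + 17290)*(-22613) = (sqrt(4445) + 17290)*(-22613) = (17290 + sqrt(4445))*(-22613) = -390978770 - 22613*sqrt(4445)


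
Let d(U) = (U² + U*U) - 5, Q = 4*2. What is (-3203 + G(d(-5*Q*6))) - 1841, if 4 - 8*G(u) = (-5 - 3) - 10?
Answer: -20165/4 ≈ -5041.3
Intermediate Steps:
Q = 8
d(U) = -5 + 2*U² (d(U) = (U² + U²) - 5 = 2*U² - 5 = -5 + 2*U²)
G(u) = 11/4 (G(u) = ½ - ((-5 - 3) - 10)/8 = ½ - (-8 - 10)/8 = ½ - ⅛*(-18) = ½ + 9/4 = 11/4)
(-3203 + G(d(-5*Q*6))) - 1841 = (-3203 + 11/4) - 1841 = -12801/4 - 1841 = -20165/4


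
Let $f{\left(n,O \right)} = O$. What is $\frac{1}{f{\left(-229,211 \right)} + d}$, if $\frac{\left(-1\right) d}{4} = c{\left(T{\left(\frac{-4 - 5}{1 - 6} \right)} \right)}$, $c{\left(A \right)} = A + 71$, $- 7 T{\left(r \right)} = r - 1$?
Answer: $- \frac{35}{2539} \approx -0.013785$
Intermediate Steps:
$T{\left(r \right)} = \frac{1}{7} - \frac{r}{7}$ ($T{\left(r \right)} = - \frac{r - 1}{7} = - \frac{-1 + r}{7} = \frac{1}{7} - \frac{r}{7}$)
$c{\left(A \right)} = 71 + A$
$d = - \frac{9924}{35}$ ($d = - 4 \left(71 + \left(\frac{1}{7} - \frac{\left(-4 - 5\right) \frac{1}{1 - 6}}{7}\right)\right) = - 4 \left(71 + \left(\frac{1}{7} - \frac{\left(-9\right) \frac{1}{-5}}{7}\right)\right) = - 4 \left(71 + \left(\frac{1}{7} - \frac{\left(-9\right) \left(- \frac{1}{5}\right)}{7}\right)\right) = - 4 \left(71 + \left(\frac{1}{7} - \frac{9}{35}\right)\right) = - 4 \left(71 - \frac{4}{35}\right) = \left(-4\right) \frac{2481}{35} = - \frac{9924}{35} \approx -283.54$)
$\frac{1}{f{\left(-229,211 \right)} + d} = \frac{1}{211 - \frac{9924}{35}} = \frac{1}{- \frac{2539}{35}} = - \frac{35}{2539}$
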